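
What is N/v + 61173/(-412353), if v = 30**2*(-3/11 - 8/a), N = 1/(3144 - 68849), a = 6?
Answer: -7100889967513/47865455161500 ≈ -0.14835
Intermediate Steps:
N = -1/65705 (N = 1/(-65705) = -1/65705 ≈ -1.5220e-5)
v = -15900/11 (v = 30**2*(-3/11 - 8/6) = 900*(-3*1/11 - 8*1/6) = 900*(-3/11 - 4/3) = 900*(-53/33) = -15900/11 ≈ -1445.5)
N/v + 61173/(-412353) = -1/(65705*(-15900/11)) + 61173/(-412353) = -1/65705*(-11/15900) + 61173*(-1/412353) = 11/1044709500 - 6797/45817 = -7100889967513/47865455161500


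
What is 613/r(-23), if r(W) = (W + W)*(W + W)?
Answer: 613/2116 ≈ 0.28970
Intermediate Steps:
r(W) = 4*W² (r(W) = (2*W)*(2*W) = 4*W²)
613/r(-23) = 613/((4*(-23)²)) = 613/((4*529)) = 613/2116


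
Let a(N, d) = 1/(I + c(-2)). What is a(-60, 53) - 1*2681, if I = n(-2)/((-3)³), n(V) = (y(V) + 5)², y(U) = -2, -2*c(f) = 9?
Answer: -77755/29 ≈ -2681.2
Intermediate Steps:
c(f) = -9/2 (c(f) = -½*9 = -9/2)
n(V) = 9 (n(V) = (-2 + 5)² = 3² = 9)
I = -⅓ (I = 9/((-3)³) = 9/(-27) = 9*(-1/27) = -⅓ ≈ -0.33333)
a(N, d) = -6/29 (a(N, d) = 1/(-⅓ - 9/2) = 1/(-29/6) = -6/29)
a(-60, 53) - 1*2681 = -6/29 - 1*2681 = -6/29 - 2681 = -77755/29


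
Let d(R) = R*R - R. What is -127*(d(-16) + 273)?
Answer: -69215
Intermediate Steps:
d(R) = R² - R
-127*(d(-16) + 273) = -127*(-16*(-1 - 16) + 273) = -127*(-16*(-17) + 273) = -127*(272 + 273) = -127*545 = -69215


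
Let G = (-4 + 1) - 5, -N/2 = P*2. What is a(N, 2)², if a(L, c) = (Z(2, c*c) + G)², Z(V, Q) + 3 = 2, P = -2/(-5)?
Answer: 6561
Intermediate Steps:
P = ⅖ (P = -2*(-⅕) = ⅖ ≈ 0.40000)
Z(V, Q) = -1 (Z(V, Q) = -3 + 2 = -1)
N = -8/5 (N = -4*2/5 = -2*⅘ = -8/5 ≈ -1.6000)
G = -8 (G = -3 - 5 = -8)
a(L, c) = 81 (a(L, c) = (-1 - 8)² = (-9)² = 81)
a(N, 2)² = 81² = 6561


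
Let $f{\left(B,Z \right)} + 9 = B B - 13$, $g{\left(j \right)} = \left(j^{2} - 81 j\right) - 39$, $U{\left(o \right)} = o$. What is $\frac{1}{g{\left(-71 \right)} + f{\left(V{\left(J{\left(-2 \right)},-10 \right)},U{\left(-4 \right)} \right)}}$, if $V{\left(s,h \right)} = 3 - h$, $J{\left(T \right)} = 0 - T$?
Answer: $\frac{1}{10900} \approx 9.1743 \cdot 10^{-5}$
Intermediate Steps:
$J{\left(T \right)} = - T$
$g{\left(j \right)} = -39 + j^{2} - 81 j$
$f{\left(B,Z \right)} = -22 + B^{2}$ ($f{\left(B,Z \right)} = -9 + \left(B B - 13\right) = -9 + \left(B^{2} - 13\right) = -9 + \left(-13 + B^{2}\right) = -22 + B^{2}$)
$\frac{1}{g{\left(-71 \right)} + f{\left(V{\left(J{\left(-2 \right)},-10 \right)},U{\left(-4 \right)} \right)}} = \frac{1}{\left(-39 + \left(-71\right)^{2} - -5751\right) - \left(22 - \left(3 - -10\right)^{2}\right)} = \frac{1}{\left(-39 + 5041 + 5751\right) - \left(22 - \left(3 + 10\right)^{2}\right)} = \frac{1}{10753 - \left(22 - 13^{2}\right)} = \frac{1}{10753 + \left(-22 + 169\right)} = \frac{1}{10753 + 147} = \frac{1}{10900}$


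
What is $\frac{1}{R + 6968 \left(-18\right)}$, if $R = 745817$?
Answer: $\frac{1}{620393} \approx 1.6119 \cdot 10^{-6}$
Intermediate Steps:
$\frac{1}{R + 6968 \left(-18\right)} = \frac{1}{745817 + 6968 \left(-18\right)} = \frac{1}{745817 - 125424} = \frac{1}{620393}$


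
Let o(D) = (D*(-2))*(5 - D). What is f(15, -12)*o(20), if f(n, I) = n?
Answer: 9000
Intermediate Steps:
o(D) = -2*D*(5 - D) (o(D) = (-2*D)*(5 - D) = -2*D*(5 - D))
f(15, -12)*o(20) = 15*(2*20*(-5 + 20)) = 15*(2*20*15) = 15*600 = 9000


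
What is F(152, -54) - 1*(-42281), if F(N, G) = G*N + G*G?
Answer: 36989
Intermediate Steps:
F(N, G) = G**2 + G*N (F(N, G) = G*N + G**2 = G**2 + G*N)
F(152, -54) - 1*(-42281) = -54*(-54 + 152) - 1*(-42281) = -54*98 + 42281 = -5292 + 42281 = 36989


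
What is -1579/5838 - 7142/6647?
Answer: -52190609/38805186 ≈ -1.3449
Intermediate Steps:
-1579/5838 - 7142/6647 = -52190609/38805186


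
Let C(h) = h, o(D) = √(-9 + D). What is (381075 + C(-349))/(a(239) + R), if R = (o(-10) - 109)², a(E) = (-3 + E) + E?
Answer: 4697016662/153104525 + 82998268*I*√19/153104525 ≈ 30.678 + 2.363*I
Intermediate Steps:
a(E) = -3 + 2*E
R = (-109 + I*√19)² (R = (√(-9 - 10) - 109)² = (√(-19) - 109)² = (I*√19 - 109)² = (-109 + I*√19)² ≈ 11862.0 - 950.24*I)
(381075 + C(-349))/(a(239) + R) = (381075 - 349)/((-3 + 2*239) + (109 - I*√19)²) = 380726/((-3 + 478) + (109 - I*√19)²) = 380726/(475 + (109 - I*√19)²)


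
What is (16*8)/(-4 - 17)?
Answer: -128/21 ≈ -6.0952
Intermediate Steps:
(16*8)/(-4 - 17) = 128/(-21) = 128*(-1/21) = -128/21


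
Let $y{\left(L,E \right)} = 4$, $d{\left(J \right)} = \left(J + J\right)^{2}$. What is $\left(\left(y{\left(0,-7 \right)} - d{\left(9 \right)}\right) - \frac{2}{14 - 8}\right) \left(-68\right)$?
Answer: $\frac{65348}{3} \approx 21783.0$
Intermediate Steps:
$d{\left(J \right)} = 4 J^{2}$ ($d{\left(J \right)} = \left(2 J\right)^{2} = 4 J^{2}$)
$\left(\left(y{\left(0,-7 \right)} - d{\left(9 \right)}\right) - \frac{2}{14 - 8}\right) \left(-68\right) = \left(\left(4 - 4 \cdot 9^{2}\right) - \frac{2}{14 - 8}\right) \left(-68\right) = \left(\left(4 - 4 \cdot 81\right) - \frac{2}{6}\right) \left(-68\right) = \left(\left(4 - 324\right) - \frac{1}{3}\right) \left(-68\right) = \left(-320 - \frac{1}{3}\right) \left(-68\right) = \left(- \frac{961}{3}\right) \left(-68\right) = \frac{65348}{3}$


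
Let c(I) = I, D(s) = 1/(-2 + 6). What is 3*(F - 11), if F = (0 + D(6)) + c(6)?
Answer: -57/4 ≈ -14.250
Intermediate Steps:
D(s) = ¼ (D(s) = 1/4 = ¼)
F = 25/4 (F = (0 + ¼) + 6 = ¼ + 6 = 25/4 ≈ 6.2500)
3*(F - 11) = 3*(25/4 - 11) = 3*(-19/4) = -57/4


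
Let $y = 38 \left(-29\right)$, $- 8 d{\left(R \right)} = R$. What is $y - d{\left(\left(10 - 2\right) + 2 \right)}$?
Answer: $- \frac{4403}{4} \approx -1100.8$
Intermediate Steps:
$d{\left(R \right)} = - \frac{R}{8}$
$y = -1102$
$y - d{\left(\left(10 - 2\right) + 2 \right)} = -1102 - - \frac{\left(10 - 2\right) + 2}{8} = -1102 - - \frac{8 + 2}{8} = -1102 - \left(- \frac{1}{8}\right) 10 = -1102 - - \frac{5}{4} = -1102 + \frac{5}{4} = - \frac{4403}{4}$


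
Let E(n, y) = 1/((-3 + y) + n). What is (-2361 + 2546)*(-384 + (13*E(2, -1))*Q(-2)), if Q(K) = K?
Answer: -68635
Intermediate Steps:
E(n, y) = 1/(-3 + n + y)
(-2361 + 2546)*(-384 + (13*E(2, -1))*Q(-2)) = (-2361 + 2546)*(-384 + (13/(-3 + 2 - 1))*(-2)) = 185*(-384 + (13/(-2))*(-2)) = 185*(-384 + (13*(-½))*(-2)) = 185*(-384 - 13/2*(-2)) = 185*(-384 + 13) = 185*(-371) = -68635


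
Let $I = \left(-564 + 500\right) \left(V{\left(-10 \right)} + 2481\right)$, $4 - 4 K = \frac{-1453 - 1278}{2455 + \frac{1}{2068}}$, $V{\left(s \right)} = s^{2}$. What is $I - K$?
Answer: $- \frac{838635911012}{5076941} \approx -1.6519 \cdot 10^{5}$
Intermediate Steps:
$K = \frac{6488868}{5076941}$ ($K = 1 - \frac{\left(-1453 - 1278\right) \frac{1}{2455 + \frac{1}{2068}}}{4} = 1 - \frac{\left(-2731\right) \frac{1}{2455 + \frac{1}{2068}}}{4} = 1 - \frac{\left(-2731\right) \frac{1}{\frac{5076941}{2068}}}{4} = 1 - \frac{\left(-2731\right) \frac{2068}{5076941}}{4} = 1 - - \frac{1411927}{5076941} = 1 + \frac{1411927}{5076941} = \frac{6488868}{5076941} \approx 1.2781$)
$I = -165184$ ($I = \left(-564 + 500\right) \left(\left(-10\right)^{2} + 2481\right) = - 64 \left(100 + 2481\right) = \left(-64\right) 2581 = -165184$)
$I - K = -165184 - \frac{6488868}{5076941} = - \frac{838635911012}{5076941}$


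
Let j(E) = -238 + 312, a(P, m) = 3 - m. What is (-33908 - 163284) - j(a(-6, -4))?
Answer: -197266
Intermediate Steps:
j(E) = 74
(-33908 - 163284) - j(a(-6, -4)) = (-33908 - 163284) - 1*74 = -197192 - 74 = -197266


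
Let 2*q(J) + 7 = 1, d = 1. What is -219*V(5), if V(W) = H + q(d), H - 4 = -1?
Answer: 0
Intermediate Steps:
H = 3 (H = 4 - 1 = 3)
q(J) = -3 (q(J) = -7/2 + (½)*1 = -7/2 + ½ = -3)
V(W) = 0 (V(W) = 3 - 3 = 0)
-219*V(5) = -219*0 = 0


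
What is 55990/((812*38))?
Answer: 27995/15428 ≈ 1.8146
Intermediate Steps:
55990/((812*38)) = 55990/30856 = 55990*(1/30856) = 27995/15428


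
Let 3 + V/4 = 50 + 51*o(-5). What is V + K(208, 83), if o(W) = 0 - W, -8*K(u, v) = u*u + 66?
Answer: -16833/4 ≈ -4208.3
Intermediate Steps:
K(u, v) = -33/4 - u²/8 (K(u, v) = -(u*u + 66)/8 = -(u² + 66)/8 = -(66 + u²)/8 = -33/4 - u²/8)
o(W) = -W
V = 1208 (V = -12 + 4*(50 + 51*(-1*(-5))) = -12 + 4*(50 + 51*5) = -12 + 4*(50 + 255) = -12 + 4*305 = -12 + 1220 = 1208)
V + K(208, 83) = 1208 + (-33/4 - ⅛*208²) = 1208 + (-33/4 - ⅛*43264) = 1208 + (-33/4 - 5408) = 1208 - 21665/4 = -16833/4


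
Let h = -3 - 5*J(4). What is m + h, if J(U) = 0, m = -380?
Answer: -383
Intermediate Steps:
h = -3 (h = -3 - 5*0 = -3 + 0 = -3)
m + h = -380 - 3 = -383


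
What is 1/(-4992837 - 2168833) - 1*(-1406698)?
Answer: 10074306865659/7161670 ≈ 1.4067e+6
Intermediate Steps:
1/(-4992837 - 2168833) - 1*(-1406698) = 1/(-7161670) + 1406698 = -1/7161670 + 1406698 = 10074306865659/7161670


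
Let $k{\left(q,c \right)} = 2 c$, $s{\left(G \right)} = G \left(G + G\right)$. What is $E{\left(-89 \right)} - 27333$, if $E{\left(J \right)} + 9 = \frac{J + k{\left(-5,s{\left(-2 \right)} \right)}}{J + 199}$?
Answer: $- \frac{3007693}{110} \approx -27343.0$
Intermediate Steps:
$s{\left(G \right)} = 2 G^{2}$ ($s{\left(G \right)} = G 2 G = 2 G^{2}$)
$E{\left(J \right)} = -9 + \frac{16 + J}{199 + J}$ ($E{\left(J \right)} = -9 + \frac{J + 2 \cdot 2 \left(-2\right)^{2}}{J + 199} = -9 + \frac{J + 2 \cdot 2 \cdot 4}{199 + J} = -9 + \frac{J + 2 \cdot 8}{199 + J} = -9 + \frac{J + 16}{199 + J} = -9 + \frac{16 + J}{199 + J}$)
$E{\left(-89 \right)} - 27333 = \frac{-1775 - -712}{199 - 89} - 27333 = \frac{-1775 + 712}{110} - 27333 = \frac{1}{110} \left(-1063\right) - 27333 = - \frac{1063}{110} - 27333 = - \frac{3007693}{110}$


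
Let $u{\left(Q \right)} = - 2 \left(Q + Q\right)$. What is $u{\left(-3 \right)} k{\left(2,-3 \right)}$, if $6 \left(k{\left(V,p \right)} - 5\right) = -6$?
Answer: $48$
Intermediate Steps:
$u{\left(Q \right)} = - 4 Q$ ($u{\left(Q \right)} = - 2 \cdot 2 Q = - 4 Q$)
$k{\left(V,p \right)} = 4$ ($k{\left(V,p \right)} = 5 + \frac{1}{6} \left(-6\right) = 5 - 1 = 4$)
$u{\left(-3 \right)} k{\left(2,-3 \right)} = \left(-4\right) \left(-3\right) 4 = 12 \cdot 4 = 48$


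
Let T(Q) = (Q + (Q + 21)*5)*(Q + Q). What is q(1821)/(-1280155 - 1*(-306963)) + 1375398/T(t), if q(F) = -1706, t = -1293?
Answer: 38119144249/535003056676 ≈ 0.071250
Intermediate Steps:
T(Q) = 2*Q*(105 + 6*Q) (T(Q) = (Q + (21 + Q)*5)*(2*Q) = (Q + (105 + 5*Q))*(2*Q) = (105 + 6*Q)*(2*Q) = 2*Q*(105 + 6*Q))
q(1821)/(-1280155 - 1*(-306963)) + 1375398/T(t) = -1706/(-1280155 - 1*(-306963)) + 1375398/((6*(-1293)*(35 + 2*(-1293)))) = -1706/(-1280155 + 306963) + 1375398/((6*(-1293)*(35 - 2586))) = -1706/(-973192) + 1375398/((6*(-1293)*(-2551))) = -1706*(-1/973192) + 1375398/19790658 = 853/486596 + 1375398*(1/19790658) = 853/486596 + 76411/1099481 = 38119144249/535003056676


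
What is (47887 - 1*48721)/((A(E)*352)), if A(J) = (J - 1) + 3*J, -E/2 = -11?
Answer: -139/5104 ≈ -0.027234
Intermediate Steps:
E = 22 (E = -2*(-11) = 22)
A(J) = -1 + 4*J (A(J) = (-1 + J) + 3*J = -1 + 4*J)
(47887 - 1*48721)/((A(E)*352)) = (47887 - 1*48721)/(((-1 + 4*22)*352)) = (47887 - 48721)/(((-1 + 88)*352)) = -834/(87*352) = -834/30624 = -834*1/30624 = -139/5104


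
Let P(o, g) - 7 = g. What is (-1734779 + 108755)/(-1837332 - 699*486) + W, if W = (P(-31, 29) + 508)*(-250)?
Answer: -49346104996/362841 ≈ -1.3600e+5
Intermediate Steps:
P(o, g) = 7 + g
W = -136000 (W = ((7 + 29) + 508)*(-250) = (36 + 508)*(-250) = 544*(-250) = -136000)
(-1734779 + 108755)/(-1837332 - 699*486) + W = (-1734779 + 108755)/(-1837332 - 699*486) - 136000 = -1626024/(-1837332 - 339714) - 136000 = -1626024/(-2177046) - 136000 = -1626024*(-1/2177046) - 136000 = 271004/362841 - 136000 = -49346104996/362841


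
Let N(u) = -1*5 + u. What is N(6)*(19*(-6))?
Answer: -114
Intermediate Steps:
N(u) = -5 + u
N(6)*(19*(-6)) = (-5 + 6)*(19*(-6)) = 1*(-114) = -114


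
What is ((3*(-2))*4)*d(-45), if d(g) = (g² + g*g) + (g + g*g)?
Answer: -144720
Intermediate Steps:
d(g) = g + 3*g² (d(g) = (g² + g²) + (g + g²) = 2*g² + (g + g²) = g + 3*g²)
((3*(-2))*4)*d(-45) = ((3*(-2))*4)*(-45*(1 + 3*(-45))) = (-6*4)*(-45*(1 - 135)) = -(-1080)*(-134) = -24*6030 = -144720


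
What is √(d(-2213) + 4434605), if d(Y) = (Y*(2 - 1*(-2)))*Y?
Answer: √24024081 ≈ 4901.4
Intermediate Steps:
d(Y) = 4*Y² (d(Y) = (Y*(2 + 2))*Y = (Y*4)*Y = (4*Y)*Y = 4*Y²)
√(d(-2213) + 4434605) = √(4*(-2213)² + 4434605) = √(4*4897369 + 4434605) = √(19589476 + 4434605) = √24024081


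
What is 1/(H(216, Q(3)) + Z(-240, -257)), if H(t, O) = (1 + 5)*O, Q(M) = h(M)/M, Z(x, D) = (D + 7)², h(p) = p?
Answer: 1/62506 ≈ 1.5998e-5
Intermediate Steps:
Z(x, D) = (7 + D)²
Q(M) = 1 (Q(M) = M/M = 1)
H(t, O) = 6*O
1/(H(216, Q(3)) + Z(-240, -257)) = 1/(6*1 + (7 - 257)²) = 1/(6 + (-250)²) = 1/(6 + 62500) = 1/62506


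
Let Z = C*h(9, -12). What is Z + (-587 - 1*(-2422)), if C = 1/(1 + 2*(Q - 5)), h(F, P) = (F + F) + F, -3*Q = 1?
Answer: 53134/29 ≈ 1832.2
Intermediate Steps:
Q = -1/3 (Q = -1/3*1 = -1/3 ≈ -0.33333)
h(F, P) = 3*F (h(F, P) = 2*F + F = 3*F)
C = -3/29 (C = 1/(1 + 2*(-1/3 - 5)) = 1/(1 + 2*(-16/3)) = 1/(1 - 32/3) = 1/(-29/3) = -3/29 ≈ -0.10345)
Z = -81/29 (Z = -9*9/29 = -3/29*27 = -81/29 ≈ -2.7931)
Z + (-587 - 1*(-2422)) = -81/29 + (-587 - 1*(-2422)) = -81/29 + (-587 + 2422) = -81/29 + 1835 = 53134/29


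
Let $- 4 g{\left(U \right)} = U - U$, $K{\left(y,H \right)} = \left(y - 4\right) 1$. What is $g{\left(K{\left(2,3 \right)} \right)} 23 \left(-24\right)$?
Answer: $0$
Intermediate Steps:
$K{\left(y,H \right)} = -4 + y$ ($K{\left(y,H \right)} = \left(-4 + y\right) 1 = -4 + y$)
$g{\left(U \right)} = 0$ ($g{\left(U \right)} = - \frac{U - U}{4} = \left(- \frac{1}{4}\right) 0 = 0$)
$g{\left(K{\left(2,3 \right)} \right)} 23 \left(-24\right) = 0 \cdot 23 \left(-24\right) = 0 \left(-24\right) = 0$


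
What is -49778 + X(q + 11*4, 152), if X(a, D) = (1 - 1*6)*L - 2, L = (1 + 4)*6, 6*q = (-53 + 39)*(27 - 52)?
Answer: -49930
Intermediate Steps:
q = 175/3 (q = ((-53 + 39)*(27 - 52))/6 = (-14*(-25))/6 = (⅙)*350 = 175/3 ≈ 58.333)
L = 30 (L = 5*6 = 30)
X(a, D) = -152 (X(a, D) = (1 - 1*6)*30 - 2 = (1 - 6)*30 - 2 = -5*30 - 2 = -150 - 2 = -152)
-49778 + X(q + 11*4, 152) = -49778 - 152 = -49930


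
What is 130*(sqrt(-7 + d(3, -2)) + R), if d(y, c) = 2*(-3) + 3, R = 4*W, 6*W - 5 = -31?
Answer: -6760/3 + 130*I*sqrt(10) ≈ -2253.3 + 411.1*I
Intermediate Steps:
W = -13/3 (W = 5/6 + (1/6)*(-31) = 5/6 - 31/6 = -13/3 ≈ -4.3333)
R = -52/3 (R = 4*(-13/3) = -52/3 ≈ -17.333)
d(y, c) = -3 (d(y, c) = -6 + 3 = -3)
130*(sqrt(-7 + d(3, -2)) + R) = 130*(sqrt(-7 - 3) - 52/3) = 130*(sqrt(-10) - 52/3) = 130*(I*sqrt(10) - 52/3) = 130*(-52/3 + I*sqrt(10)) = -6760/3 + 130*I*sqrt(10)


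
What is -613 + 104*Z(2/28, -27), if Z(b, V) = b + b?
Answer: -4187/7 ≈ -598.14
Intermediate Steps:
Z(b, V) = 2*b
-613 + 104*Z(2/28, -27) = -613 + 104*(2*(2/28)) = -613 + 104*(2*(2*(1/28))) = -613 + 104*(2*(1/14)) = -613 + 104*(⅐) = -613 + 104/7 = -4187/7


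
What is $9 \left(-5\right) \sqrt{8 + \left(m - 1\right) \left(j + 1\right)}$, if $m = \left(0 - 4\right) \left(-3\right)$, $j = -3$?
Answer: $- 45 i \sqrt{14} \approx - 168.37 i$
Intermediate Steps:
$m = 12$ ($m = \left(-4\right) \left(-3\right) = 12$)
$9 \left(-5\right) \sqrt{8 + \left(m - 1\right) \left(j + 1\right)} = 9 \left(-5\right) \sqrt{8 + \left(12 - 1\right) \left(-3 + 1\right)} = - 45 \sqrt{8 + 11 \left(-2\right)} = - 45 \sqrt{8 - 22} = - 45 \sqrt{-14} = - 45 i \sqrt{14}$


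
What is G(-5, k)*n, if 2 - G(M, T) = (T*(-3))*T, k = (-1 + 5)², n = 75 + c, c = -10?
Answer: 50050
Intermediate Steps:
n = 65 (n = 75 - 10 = 65)
k = 16 (k = 4² = 16)
G(M, T) = 2 + 3*T² (G(M, T) = 2 - T*(-3)*T = 2 - (-3*T)*T = 2 - (-3)*T² = 2 + 3*T²)
G(-5, k)*n = (2 + 3*16²)*65 = (2 + 3*256)*65 = (2 + 768)*65 = 770*65 = 50050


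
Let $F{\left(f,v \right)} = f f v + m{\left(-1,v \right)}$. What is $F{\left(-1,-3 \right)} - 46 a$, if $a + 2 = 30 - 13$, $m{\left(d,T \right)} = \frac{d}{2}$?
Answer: $- \frac{1387}{2} \approx -693.5$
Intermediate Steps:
$m{\left(d,T \right)} = \frac{d}{2}$ ($m{\left(d,T \right)} = d \frac{1}{2} = \frac{d}{2}$)
$F{\left(f,v \right)} = - \frac{1}{2} + v f^{2}$ ($F{\left(f,v \right)} = f f v + \frac{1}{2} \left(-1\right) = f^{2} v - \frac{1}{2} = v f^{2} - \frac{1}{2} = - \frac{1}{2} + v f^{2}$)
$a = 15$ ($a = -2 + \left(30 - 13\right) = -2 + 17 = 15$)
$F{\left(-1,-3 \right)} - 46 a = \left(- \frac{1}{2} - 3 \left(-1\right)^{2}\right) - 690 = \left(- \frac{1}{2} - 3\right) - 690 = - \frac{7}{2} - 690 = - \frac{1387}{2}$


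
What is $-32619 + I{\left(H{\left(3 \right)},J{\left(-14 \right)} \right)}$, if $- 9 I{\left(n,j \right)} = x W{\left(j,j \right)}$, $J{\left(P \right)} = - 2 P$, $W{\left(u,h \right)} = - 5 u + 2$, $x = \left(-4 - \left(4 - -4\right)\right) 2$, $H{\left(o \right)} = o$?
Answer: $-32987$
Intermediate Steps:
$x = -24$ ($x = \left(-4 - \left(4 + 4\right)\right) 2 = \left(-4 - 8\right) 2 = \left(-12\right) 2 = -24$)
$W{\left(u,h \right)} = 2 - 5 u$
$I{\left(n,j \right)} = \frac{16}{3} - \frac{40 j}{3}$ ($I{\left(n,j \right)} = - \frac{\left(-24\right) \left(2 - 5 j\right)}{9} = - \frac{-48 + 120 j}{9} = \frac{16}{3} - \frac{40 j}{3}$)
$-32619 + I{\left(H{\left(3 \right)},J{\left(-14 \right)} \right)} = -32619 + \left(\frac{16}{3} - \frac{40 \left(\left(-2\right) \left(-14\right)\right)}{3}\right) = -32619 + \left(\frac{16}{3} - \frac{1120}{3}\right) = -32619 - 368 = -32987$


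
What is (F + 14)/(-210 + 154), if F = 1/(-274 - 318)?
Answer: -8287/33152 ≈ -0.24997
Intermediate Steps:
F = -1/592 (F = 1/(-592) = -1/592 ≈ -0.0016892)
(F + 14)/(-210 + 154) = (-1/592 + 14)/(-210 + 154) = (8287/592)/(-56) = (8287/592)*(-1/56) = -8287/33152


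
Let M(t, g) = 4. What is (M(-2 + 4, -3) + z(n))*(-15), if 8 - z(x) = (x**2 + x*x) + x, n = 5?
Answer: 645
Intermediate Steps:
z(x) = 8 - x - 2*x**2 (z(x) = 8 - ((x**2 + x*x) + x) = 8 - ((x**2 + x**2) + x) = 8 - (2*x**2 + x) = 8 - (x + 2*x**2) = 8 + (-x - 2*x**2) = 8 - x - 2*x**2)
(M(-2 + 4, -3) + z(n))*(-15) = (4 + (8 - 1*5 - 2*5**2))*(-15) = (4 + (8 - 5 - 2*25))*(-15) = (4 + (8 - 5 - 50))*(-15) = (4 - 47)*(-15) = -43*(-15) = 645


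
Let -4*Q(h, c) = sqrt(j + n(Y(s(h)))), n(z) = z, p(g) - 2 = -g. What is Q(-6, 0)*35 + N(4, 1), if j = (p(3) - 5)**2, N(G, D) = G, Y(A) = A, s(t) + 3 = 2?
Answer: 4 - 35*sqrt(35)/4 ≈ -47.766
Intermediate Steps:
s(t) = -1 (s(t) = -3 + 2 = -1)
p(g) = 2 - g
j = 36 (j = ((2 - 1*3) - 5)**2 = ((2 - 3) - 5)**2 = (-1 - 5)**2 = (-6)**2 = 36)
Q(h, c) = -sqrt(35)/4 (Q(h, c) = -sqrt(36 - 1)/4 = -sqrt(35)/4)
Q(-6, 0)*35 + N(4, 1) = -sqrt(35)/4*35 + 4 = -35*sqrt(35)/4 + 4 = 4 - 35*sqrt(35)/4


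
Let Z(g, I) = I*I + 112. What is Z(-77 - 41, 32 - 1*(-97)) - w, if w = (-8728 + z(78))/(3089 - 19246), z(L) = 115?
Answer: 270669608/16157 ≈ 16752.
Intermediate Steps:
Z(g, I) = 112 + I² (Z(g, I) = I² + 112 = 112 + I²)
w = 8613/16157 (w = (-8728 + 115)/(3089 - 19246) = -8613/(-16157) = -8613*(-1/16157) = 8613/16157 ≈ 0.53308)
Z(-77 - 41, 32 - 1*(-97)) - w = (112 + (32 - 1*(-97))²) - 1*8613/16157 = (112 + (32 + 97)²) - 8613/16157 = (112 + 129²) - 8613/16157 = (112 + 16641) - 8613/16157 = 16753 - 8613/16157 = 270669608/16157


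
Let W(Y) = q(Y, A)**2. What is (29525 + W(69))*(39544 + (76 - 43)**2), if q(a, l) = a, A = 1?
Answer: 1393143038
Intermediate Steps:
W(Y) = Y**2
(29525 + W(69))*(39544 + (76 - 43)**2) = (29525 + 69**2)*(39544 + (76 - 43)**2) = (29525 + 4761)*(39544 + 33**2) = 34286*(39544 + 1089) = 34286*40633 = 1393143038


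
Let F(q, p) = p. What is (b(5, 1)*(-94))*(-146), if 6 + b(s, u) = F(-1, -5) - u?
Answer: -164688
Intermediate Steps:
b(s, u) = -11 - u (b(s, u) = -6 + (-5 - u) = -11 - u)
(b(5, 1)*(-94))*(-146) = ((-11 - 1*1)*(-94))*(-146) = ((-11 - 1)*(-94))*(-146) = -12*(-94)*(-146) = 1128*(-146) = -164688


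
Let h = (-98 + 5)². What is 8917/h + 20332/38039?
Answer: 515045231/328999311 ≈ 1.5655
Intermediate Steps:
h = 8649 (h = (-93)² = 8649)
8917/h + 20332/38039 = 8917/8649 + 20332/38039 = 515045231/328999311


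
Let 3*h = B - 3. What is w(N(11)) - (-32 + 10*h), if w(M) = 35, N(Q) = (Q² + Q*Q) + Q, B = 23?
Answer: ⅓ ≈ 0.33333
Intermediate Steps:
N(Q) = Q + 2*Q² (N(Q) = (Q² + Q²) + Q = 2*Q² + Q = Q + 2*Q²)
h = 20/3 (h = (23 - 3)/3 = (⅓)*20 = 20/3 ≈ 6.6667)
w(N(11)) - (-32 + 10*h) = 35 - (-32 + 10*(20/3)) = 35 - (-32 + 200/3) = 35 - 1*104/3 = 35 - 104/3 = ⅓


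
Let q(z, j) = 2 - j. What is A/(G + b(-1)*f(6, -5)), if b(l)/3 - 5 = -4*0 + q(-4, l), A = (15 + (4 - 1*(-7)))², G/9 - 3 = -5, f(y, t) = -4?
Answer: -338/57 ≈ -5.9298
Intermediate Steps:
G = -18 (G = 27 + 9*(-5) = 27 - 45 = -18)
A = 676 (A = (15 + (4 + 7))² = (15 + 11)² = 26² = 676)
b(l) = 21 - 3*l (b(l) = 15 + 3*(-4*0 + (2 - l)) = 15 + 3*(0 + (2 - l)) = 15 + 3*(2 - l) = 15 + (6 - 3*l) = 21 - 3*l)
A/(G + b(-1)*f(6, -5)) = 676/(-18 + (21 - 3*(-1))*(-4)) = 676/(-18 + (21 + 3)*(-4)) = 676/(-18 + 24*(-4)) = 676/(-18 - 96) = 676/(-114) = 676*(-1/114) = -338/57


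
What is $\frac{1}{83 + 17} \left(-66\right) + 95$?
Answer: $\frac{4717}{50} \approx 94.34$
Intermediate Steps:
$\frac{1}{83 + 17} \left(-66\right) + 95 = \frac{1}{100} \left(-66\right) + 95 = - \frac{33}{50} + 95 = \frac{4717}{50}$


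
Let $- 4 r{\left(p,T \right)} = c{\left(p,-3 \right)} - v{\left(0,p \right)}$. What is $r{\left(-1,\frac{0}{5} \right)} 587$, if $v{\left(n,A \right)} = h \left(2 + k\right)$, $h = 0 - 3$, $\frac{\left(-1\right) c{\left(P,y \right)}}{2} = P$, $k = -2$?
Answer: $- \frac{587}{2} \approx -293.5$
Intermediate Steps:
$c{\left(P,y \right)} = - 2 P$
$h = -3$ ($h = 0 - 3 = -3$)
$v{\left(n,A \right)} = 0$ ($v{\left(n,A \right)} = - 3 \left(2 - 2\right) = \left(-3\right) 0 = 0$)
$r{\left(p,T \right)} = \frac{p}{2}$ ($r{\left(p,T \right)} = - \frac{- 2 p - 0}{4} = - \frac{- 2 p + 0}{4} = - \frac{\left(-2\right) p}{4} = \frac{p}{2}$)
$r{\left(-1,\frac{0}{5} \right)} 587 = \frac{1}{2} \left(-1\right) 587 = \left(- \frac{1}{2}\right) 587 = - \frac{587}{2}$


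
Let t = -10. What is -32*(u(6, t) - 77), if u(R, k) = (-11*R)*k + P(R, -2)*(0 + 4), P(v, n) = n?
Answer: -18400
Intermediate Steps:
u(R, k) = -8 - 11*R*k (u(R, k) = (-11*R)*k - 2*(0 + 4) = -11*R*k - 2*4 = -11*R*k - 8 = -8 - 11*R*k)
-32*(u(6, t) - 77) = -32*((-8 - 11*6*(-10)) - 77) = -32*((-8 + 660) - 77) = -32*(652 - 77) = -32*575 = -18400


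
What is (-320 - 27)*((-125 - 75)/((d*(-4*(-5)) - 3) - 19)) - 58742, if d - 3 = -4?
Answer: -1268282/21 ≈ -60394.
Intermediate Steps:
d = -1 (d = 3 - 4 = -1)
(-320 - 27)*((-125 - 75)/((d*(-4*(-5)) - 3) - 19)) - 58742 = (-320 - 27)*((-125 - 75)/((-(-4)*(-5) - 3) - 19)) - 58742 = -(-69400)/((-1*20 - 3) - 19) - 58742 = -(-69400)/((-20 - 3) - 19) - 58742 = -(-69400)/(-23 - 19) - 58742 = -(-69400)/(-42) - 58742 = -(-69400)*(-1)/42 - 58742 = -347*100/21 - 58742 = -34700/21 - 58742 = -1268282/21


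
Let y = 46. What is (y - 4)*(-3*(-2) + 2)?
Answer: 336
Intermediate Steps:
(y - 4)*(-3*(-2) + 2) = (46 - 4)*(-3*(-2) + 2) = 42*(6 + 2) = 42*8 = 336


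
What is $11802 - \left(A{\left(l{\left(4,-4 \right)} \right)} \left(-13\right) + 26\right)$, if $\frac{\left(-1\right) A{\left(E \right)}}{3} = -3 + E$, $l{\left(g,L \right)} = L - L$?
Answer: $11893$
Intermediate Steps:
$l{\left(g,L \right)} = 0$
$A{\left(E \right)} = 9 - 3 E$ ($A{\left(E \right)} = - 3 \left(-3 + E\right) = 9 - 3 E$)
$11802 - \left(A{\left(l{\left(4,-4 \right)} \right)} \left(-13\right) + 26\right) = 11802 - \left(\left(9 - 0\right) \left(-13\right) + 26\right) = 11802 - \left(\left(9 + 0\right) \left(-13\right) + 26\right) = 11802 - \left(9 \left(-13\right) + 26\right) = 11802 - \left(-117 + 26\right) = 11802 - -91 = 11802 + 91 = 11893$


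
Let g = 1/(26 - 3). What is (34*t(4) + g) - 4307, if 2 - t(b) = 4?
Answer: -100624/23 ≈ -4375.0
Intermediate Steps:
t(b) = -2 (t(b) = 2 - 1*4 = 2 - 4 = -2)
g = 1/23 ≈ 0.043478
(34*t(4) + g) - 4307 = (34*(-2) + 1/23) - 4307 = (-68 + 1/23) - 4307 = -1563/23 - 4307 = -100624/23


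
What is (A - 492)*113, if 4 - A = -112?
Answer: -42488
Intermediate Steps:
A = 116 (A = 4 - 1*(-112) = 4 + 112 = 116)
(A - 492)*113 = (116 - 492)*113 = -376*113 = -42488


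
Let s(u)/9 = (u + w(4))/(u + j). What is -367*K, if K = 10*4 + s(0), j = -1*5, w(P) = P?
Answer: -60188/5 ≈ -12038.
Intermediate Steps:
j = -5
s(u) = 9*(4 + u)/(-5 + u) (s(u) = 9*((u + 4)/(u - 5)) = 9*((4 + u)/(-5 + u)) = 9*(4 + u)/(-5 + u))
K = 164/5 (K = 10*4 + 9*(4 + 0)/(-5 + 0) = 40 + 9*4/(-5) = 40 + 9*(-1/5)*4 = 40 - 36/5 = 164/5 ≈ 32.800)
-367*K = -367*164/5 = -60188/5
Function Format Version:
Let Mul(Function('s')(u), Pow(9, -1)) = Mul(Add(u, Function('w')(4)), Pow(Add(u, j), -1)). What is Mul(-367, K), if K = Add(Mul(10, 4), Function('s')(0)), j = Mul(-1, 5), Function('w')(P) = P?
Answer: Rational(-60188, 5) ≈ -12038.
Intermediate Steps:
j = -5
Function('s')(u) = Mul(9, Pow(Add(-5, u), -1), Add(4, u)) (Function('s')(u) = Mul(9, Mul(Add(u, 4), Pow(Add(u, -5), -1))) = Mul(9, Mul(Add(4, u), Pow(Add(-5, u), -1))) = Mul(9, Mul(Pow(Add(-5, u), -1), Add(4, u))) = Mul(9, Pow(Add(-5, u), -1), Add(4, u)))
K = Rational(164, 5) (K = Add(Mul(10, 4), Mul(9, Pow(Add(-5, 0), -1), Add(4, 0))) = Add(40, Mul(9, Pow(-5, -1), 4)) = Add(40, Mul(9, Rational(-1, 5), 4)) = Add(40, Rational(-36, 5)) = Rational(164, 5) ≈ 32.800)
Mul(-367, K) = Mul(-367, Rational(164, 5)) = Rational(-60188, 5)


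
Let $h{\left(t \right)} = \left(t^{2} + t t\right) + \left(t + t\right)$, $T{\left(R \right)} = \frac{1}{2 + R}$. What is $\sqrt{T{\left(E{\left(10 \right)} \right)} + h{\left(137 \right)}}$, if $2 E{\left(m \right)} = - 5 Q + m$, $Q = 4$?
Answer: $\frac{7 \sqrt{6945}}{3} \approx 194.45$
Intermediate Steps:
$E{\left(m \right)} = -10 + \frac{m}{2}$ ($E{\left(m \right)} = \frac{\left(-5\right) 4 + m}{2} = \frac{-20 + m}{2} = -10 + \frac{m}{2}$)
$h{\left(t \right)} = 2 t + 2 t^{2}$ ($h{\left(t \right)} = \left(t^{2} + t^{2}\right) + 2 t = 2 t^{2} + 2 t = 2 t + 2 t^{2}$)
$\sqrt{T{\left(E{\left(10 \right)} \right)} + h{\left(137 \right)}} = \sqrt{\frac{1}{2 + \left(-10 + \frac{1}{2} \cdot 10\right)} + 2 \cdot 137 \left(1 + 137\right)} = \sqrt{\frac{1}{2 + \left(-10 + 5\right)} + 2 \cdot 137 \cdot 138} = \sqrt{\frac{1}{2 - 5} + 37812} = \sqrt{\frac{1}{-3} + 37812} = \sqrt{- \frac{1}{3} + 37812} = \sqrt{\frac{113435}{3}} = \frac{7 \sqrt{6945}}{3}$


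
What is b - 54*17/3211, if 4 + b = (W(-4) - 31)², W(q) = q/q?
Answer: 2876138/3211 ≈ 895.71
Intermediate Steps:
W(q) = 1
b = 896 (b = -4 + (1 - 31)² = -4 + (-30)² = -4 + 900 = 896)
b - 54*17/3211 = 896 - 54*17/3211 = 896 - 918*1/3211 = 896 - 918/3211 = 2876138/3211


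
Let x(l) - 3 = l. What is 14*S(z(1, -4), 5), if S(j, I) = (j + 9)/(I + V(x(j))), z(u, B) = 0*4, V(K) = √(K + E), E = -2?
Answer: 21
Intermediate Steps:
x(l) = 3 + l
V(K) = √(-2 + K) (V(K) = √(K - 2) = √(-2 + K))
z(u, B) = 0
S(j, I) = (9 + j)/(I + √(1 + j)) (S(j, I) = (j + 9)/(I + √(-2 + (3 + j))) = (9 + j)/(I + √(1 + j)))
14*S(z(1, -4), 5) = 14*((9 + 0)/(5 + √(1 + 0))) = 14*(9/(5 + √1)) = 14*(9/(5 + 1)) = 14*(9/6) = 14*((⅙)*9) = 14*(3/2) = 21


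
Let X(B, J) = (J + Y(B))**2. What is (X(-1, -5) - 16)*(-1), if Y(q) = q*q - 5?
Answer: -65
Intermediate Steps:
Y(q) = -5 + q**2 (Y(q) = q**2 - 5 = -5 + q**2)
X(B, J) = (-5 + J + B**2)**2 (X(B, J) = (J + (-5 + B**2))**2 = (-5 + J + B**2)**2)
(X(-1, -5) - 16)*(-1) = ((-5 - 5 + (-1)**2)**2 - 16)*(-1) = ((-5 - 5 + 1)**2 - 16)*(-1) = ((-9)**2 - 16)*(-1) = (81 - 16)*(-1) = 65*(-1) = -65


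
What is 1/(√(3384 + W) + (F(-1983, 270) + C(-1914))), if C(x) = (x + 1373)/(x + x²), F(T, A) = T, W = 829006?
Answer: -26584993196092254/41558650157208372049 - 13406450436324*√832390/41558650157208372049 ≈ -0.00093402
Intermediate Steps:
C(x) = (1373 + x)/(x + x²)
1/(√(3384 + W) + (F(-1983, 270) + C(-1914))) = 1/(√(3384 + 829006) + (-1983 + (1373 - 1914)/((-1914)*(1 - 1914)))) = 1/(√832390 + (-1983 - 1/1914*(-541)/(-1913))) = 1/(√832390 + (-1983 - 1/1914*(-1/1913)*(-541))) = 1/(√832390 + (-1983 - 541/3661482)) = 1/(√832390 - 7260719347/3661482) = 1/(-7260719347/3661482 + √832390)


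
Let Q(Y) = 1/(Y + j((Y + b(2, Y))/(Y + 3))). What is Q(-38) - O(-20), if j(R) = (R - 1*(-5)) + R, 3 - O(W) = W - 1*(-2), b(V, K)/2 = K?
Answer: -19502/927 ≈ -21.038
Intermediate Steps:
b(V, K) = 2*K
O(W) = 1 - W (O(W) = 3 - (W - 1*(-2)) = 3 - (W + 2) = 3 - (2 + W) = 3 + (-2 - W) = 1 - W)
j(R) = 5 + 2*R (j(R) = (R + 5) + R = (5 + R) + R = 5 + 2*R)
Q(Y) = 1/(5 + Y + 6*Y/(3 + Y)) (Q(Y) = 1/(Y + (5 + 2*((Y + 2*Y)/(Y + 3)))) = 1/(Y + (5 + 2*((3*Y)/(3 + Y)))) = 1/(Y + (5 + 2*(3*Y/(3 + Y)))) = 1/(Y + (5 + 6*Y/(3 + Y))) = 1/(5 + Y + 6*Y/(3 + Y)))
Q(-38) - O(-20) = (3 - 38)/(15 + (-38)² + 14*(-38)) - (1 - 1*(-20)) = -35/(15 + 1444 - 532) - (1 + 20) = -35/927 - 1*21 = (1/927)*(-35) - 21 = -35/927 - 21 = -19502/927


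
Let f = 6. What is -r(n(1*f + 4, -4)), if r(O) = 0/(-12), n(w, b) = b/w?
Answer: 0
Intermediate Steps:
r(O) = 0 (r(O) = 0*(-1/12) = 0)
-r(n(1*f + 4, -4)) = -1*0 = 0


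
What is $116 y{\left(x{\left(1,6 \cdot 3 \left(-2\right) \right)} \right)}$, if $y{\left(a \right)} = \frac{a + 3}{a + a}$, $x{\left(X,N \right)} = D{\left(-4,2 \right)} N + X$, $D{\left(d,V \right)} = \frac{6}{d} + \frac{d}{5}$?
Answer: $\frac{25172}{419} \approx 60.076$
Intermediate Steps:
$D{\left(d,V \right)} = \frac{6}{d} + \frac{d}{5}$ ($D{\left(d,V \right)} = \frac{6}{d} + d \frac{1}{5} = \frac{6}{d} + \frac{d}{5}$)
$x{\left(X,N \right)} = X - \frac{23 N}{10}$ ($x{\left(X,N \right)} = \left(\frac{6}{-4} + \frac{1}{5} \left(-4\right)\right) N + X = \left(6 \left(- \frac{1}{4}\right) - \frac{4}{5}\right) N + X = \left(- \frac{3}{2} - \frac{4}{5}\right) N + X = - \frac{23 N}{10} + X = X - \frac{23 N}{10}$)
$y{\left(a \right)} = \frac{3 + a}{2 a}$
$116 y{\left(x{\left(1,6 \cdot 3 \left(-2\right) \right)} \right)} = 116 \frac{3 - \left(-1 + \frac{23 \cdot 6 \cdot 3 \left(-2\right)}{10}\right)}{2 \left(1 - \frac{23 \cdot 6 \cdot 3 \left(-2\right)}{10}\right)} = 116 \frac{3 - \left(-1 + \frac{23 \cdot 18 \left(-2\right)}{10}\right)}{2 \left(1 - \frac{23 \cdot 18 \left(-2\right)}{10}\right)} = 116 \frac{3 + \left(1 - - \frac{414}{5}\right)}{2 \left(1 - - \frac{414}{5}\right)} = 116 \frac{3 + \left(1 + \frac{414}{5}\right)}{2 \left(1 + \frac{414}{5}\right)} = 116 \frac{3 + \frac{419}{5}}{2 \cdot \frac{419}{5}} = 116 \cdot \frac{1}{2} \cdot \frac{5}{419} \cdot \frac{434}{5} = 116 \cdot \frac{217}{419} = \frac{25172}{419}$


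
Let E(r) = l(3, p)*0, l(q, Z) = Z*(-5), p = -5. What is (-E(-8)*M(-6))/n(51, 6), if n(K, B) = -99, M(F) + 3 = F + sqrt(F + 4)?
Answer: 0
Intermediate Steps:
l(q, Z) = -5*Z
M(F) = -3 + F + sqrt(4 + F) (M(F) = -3 + (F + sqrt(F + 4)) = -3 + (F + sqrt(4 + F)) = -3 + F + sqrt(4 + F))
E(r) = 0 (E(r) = -5*(-5)*0 = 25*0 = 0)
(-E(-8)*M(-6))/n(51, 6) = -0*(-3 - 6 + sqrt(4 - 6))/(-99) = -0*(-3 - 6 + sqrt(-2))*(-1/99) = -0*(-3 - 6 + I*sqrt(2))*(-1/99) = -0*(-9 + I*sqrt(2))*(-1/99) = -1*0*(-1/99) = 0*(-1/99) = 0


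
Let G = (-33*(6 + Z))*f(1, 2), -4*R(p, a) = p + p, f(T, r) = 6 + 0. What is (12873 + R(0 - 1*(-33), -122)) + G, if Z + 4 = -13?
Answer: 30069/2 ≈ 15035.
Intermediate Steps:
f(T, r) = 6
Z = -17 (Z = -4 - 13 = -17)
R(p, a) = -p/2 (R(p, a) = -(p + p)/4 = -p/2)
G = 2178 (G = -33*(6 - 17)*6 = -33*(-11)*6 = 363*6 = 2178)
(12873 + R(0 - 1*(-33), -122)) + G = (12873 - (0 - 1*(-33))/2) + 2178 = (12873 - (0 + 33)/2) + 2178 = (12873 - ½*33) + 2178 = (12873 - 33/2) + 2178 = 25713/2 + 2178 = 30069/2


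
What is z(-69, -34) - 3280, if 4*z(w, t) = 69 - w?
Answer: -6491/2 ≈ -3245.5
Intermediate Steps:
z(w, t) = 69/4 - w/4 (z(w, t) = (69 - w)/4 = 69/4 - w/4)
z(-69, -34) - 3280 = (69/4 - ¼*(-69)) - 3280 = (69/4 + 69/4) - 3280 = 69/2 - 3280 = -6491/2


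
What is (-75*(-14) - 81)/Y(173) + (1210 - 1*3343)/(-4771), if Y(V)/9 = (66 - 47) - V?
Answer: -555587/2204202 ≈ -0.25206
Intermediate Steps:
Y(V) = 171 - 9*V (Y(V) = 9*((66 - 47) - V) = 9*(19 - V) = 171 - 9*V)
(-75*(-14) - 81)/Y(173) + (1210 - 1*3343)/(-4771) = (-75*(-14) - 81)/(171 - 9*173) + (1210 - 1*3343)/(-4771) = (1050 - 81)/(171 - 1557) + (1210 - 3343)*(-1/4771) = 969/(-1386) - 2133*(-1/4771) = 969*(-1/1386) + 2133/4771 = -323/462 + 2133/4771 = -555587/2204202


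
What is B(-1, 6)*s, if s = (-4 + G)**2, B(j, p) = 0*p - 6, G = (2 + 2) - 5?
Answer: -150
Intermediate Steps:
G = -1 (G = 4 - 5 = -1)
B(j, p) = -6 (B(j, p) = 0 - 6 = -6)
s = 25 (s = (-4 - 1)**2 = (-5)**2 = 25)
B(-1, 6)*s = -6*25 = -150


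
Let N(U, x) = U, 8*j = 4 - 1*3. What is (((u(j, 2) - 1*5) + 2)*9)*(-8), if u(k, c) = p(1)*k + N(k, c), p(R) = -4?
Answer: 243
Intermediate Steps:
j = ⅛ (j = (4 - 1*3)/8 = (4 - 3)/8 = (⅛)*1 = ⅛ ≈ 0.12500)
u(k, c) = -3*k (u(k, c) = -4*k + k = -3*k)
(((u(j, 2) - 1*5) + 2)*9)*(-8) = (((-3*⅛ - 1*5) + 2)*9)*(-8) = (((-3/8 - 5) + 2)*9)*(-8) = ((-43/8 + 2)*9)*(-8) = -27/8*9*(-8) = -243/8*(-8) = 243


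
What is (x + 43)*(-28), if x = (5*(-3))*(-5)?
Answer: -3304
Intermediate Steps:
x = 75 (x = -15*(-5) = 75)
(x + 43)*(-28) = (75 + 43)*(-28) = 118*(-28) = -3304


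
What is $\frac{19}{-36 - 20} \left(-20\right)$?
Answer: $\frac{95}{14} \approx 6.7857$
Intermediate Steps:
$\frac{19}{-36 - 20} \left(-20\right) = \frac{19}{-56} \left(-20\right) = 19 \left(- \frac{1}{56}\right) \left(-20\right) = \left(- \frac{19}{56}\right) \left(-20\right) = \frac{95}{14}$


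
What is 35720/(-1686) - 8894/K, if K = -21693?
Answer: -42215482/2031911 ≈ -20.776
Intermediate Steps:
35720/(-1686) - 8894/K = 35720/(-1686) - 8894/(-21693) = 35720*(-1/1686) - 8894*(-1/21693) = -17860/843 + 8894/21693 = -42215482/2031911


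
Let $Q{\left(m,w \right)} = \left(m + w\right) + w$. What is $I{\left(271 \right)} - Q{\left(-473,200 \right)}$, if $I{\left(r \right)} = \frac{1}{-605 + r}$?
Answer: $\frac{24381}{334} \approx 72.997$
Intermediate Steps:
$Q{\left(m,w \right)} = m + 2 w$
$I{\left(271 \right)} - Q{\left(-473,200 \right)} = \frac{1}{-605 + 271} - \left(-473 + 2 \cdot 200\right) = \frac{1}{-334} - \left(-473 + 400\right) = - \frac{1}{334} - -73 = - \frac{1}{334} + 73 = \frac{24381}{334}$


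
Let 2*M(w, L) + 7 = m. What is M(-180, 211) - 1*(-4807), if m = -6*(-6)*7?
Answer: 9859/2 ≈ 4929.5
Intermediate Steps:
m = 252 (m = 36*7 = 252)
M(w, L) = 245/2 (M(w, L) = -7/2 + (½)*252 = -7/2 + 126 = 245/2)
M(-180, 211) - 1*(-4807) = 245/2 - 1*(-4807) = 245/2 + 4807 = 9859/2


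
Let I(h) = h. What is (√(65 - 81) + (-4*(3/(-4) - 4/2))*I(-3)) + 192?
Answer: 159 + 4*I ≈ 159.0 + 4.0*I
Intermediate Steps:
(√(65 - 81) + (-4*(3/(-4) - 4/2))*I(-3)) + 192 = (√(65 - 81) - 4*(3/(-4) - 4/2)*(-3)) + 192 = (√(-16) - 4*(3*(-¼) - 4*½)*(-3)) + 192 = (4*I - 4*(-¾ - 2)*(-3)) + 192 = (4*I - 4*(-11/4)*(-3)) + 192 = (4*I + 11*(-3)) + 192 = (4*I - 33) + 192 = (-33 + 4*I) + 192 = 159 + 4*I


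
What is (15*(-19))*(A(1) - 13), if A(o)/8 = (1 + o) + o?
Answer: -3135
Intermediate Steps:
A(o) = 8 + 16*o (A(o) = 8*((1 + o) + o) = 8*(1 + 2*o) = 8 + 16*o)
(15*(-19))*(A(1) - 13) = (15*(-19))*((8 + 16*1) - 13) = -285*((8 + 16) - 13) = -285*(24 - 13) = -285*11 = -3135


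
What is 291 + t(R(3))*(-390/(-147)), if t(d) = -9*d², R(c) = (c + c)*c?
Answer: -364821/49 ≈ -7445.3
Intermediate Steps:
R(c) = 2*c² (R(c) = (2*c)*c = 2*c²)
291 + t(R(3))*(-390/(-147)) = 291 + (-9*(2*3²)²)*(-390/(-147)) = 291 + (-9*(2*9)²)*(-390*(-1/147)) = 291 - 9*18²*(130/49) = 291 - 9*324*(130/49) = 291 - 2916*130/49 = 291 - 379080/49 = -364821/49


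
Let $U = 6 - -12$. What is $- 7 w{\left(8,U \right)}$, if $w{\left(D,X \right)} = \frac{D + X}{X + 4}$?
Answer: $- \frac{91}{11} \approx -8.2727$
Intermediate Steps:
$U = 18$ ($U = 6 + 12 = 18$)
$w{\left(D,X \right)} = \frac{D + X}{4 + X}$
$- 7 w{\left(8,U \right)} = - 7 \frac{8 + 18}{4 + 18} = - 7 \cdot \frac{1}{22} \cdot 26 = \left(-7\right) \frac{13}{11} = - \frac{91}{11}$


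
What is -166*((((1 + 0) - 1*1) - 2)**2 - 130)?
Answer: 20916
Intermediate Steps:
-166*((((1 + 0) - 1*1) - 2)**2 - 130) = -166*(((1 - 1) - 2)**2 - 130) = -166*((0 - 2)**2 - 130) = -166*((-2)**2 - 130) = -166*(4 - 130) = -166*(-126) = 20916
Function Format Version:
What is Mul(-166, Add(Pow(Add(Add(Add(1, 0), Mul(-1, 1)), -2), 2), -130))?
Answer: 20916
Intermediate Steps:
Mul(-166, Add(Pow(Add(Add(Add(1, 0), Mul(-1, 1)), -2), 2), -130)) = Mul(-166, Add(Pow(Add(Add(1, -1), -2), 2), -130)) = Mul(-166, Add(Pow(Add(0, -2), 2), -130)) = Mul(-166, Add(Pow(-2, 2), -130)) = Mul(-166, Add(4, -130)) = Mul(-166, -126) = 20916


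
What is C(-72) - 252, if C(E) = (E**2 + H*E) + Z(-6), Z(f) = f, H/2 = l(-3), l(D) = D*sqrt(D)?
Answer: 4926 + 432*I*sqrt(3) ≈ 4926.0 + 748.25*I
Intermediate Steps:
l(D) = D**(3/2)
H = -6*I*sqrt(3) (H = 2*(-3)**(3/2) = 2*(-3*I*sqrt(3)) = -6*I*sqrt(3) ≈ -10.392*I)
C(E) = -6 + E**2 - 6*I*E*sqrt(3) (C(E) = (E**2 + (-6*I*sqrt(3))*E) - 6 = (E**2 - 6*I*E*sqrt(3)) - 6 = -6 + E**2 - 6*I*E*sqrt(3))
C(-72) - 252 = (-6 + (-72)**2 - 6*I*(-72)*sqrt(3)) - 252 = (-6 + 5184 + 432*I*sqrt(3)) - 252 = (5178 + 432*I*sqrt(3)) - 252 = 4926 + 432*I*sqrt(3)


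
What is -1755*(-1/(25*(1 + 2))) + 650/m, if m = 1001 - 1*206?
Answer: 19253/795 ≈ 24.218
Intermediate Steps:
m = 795 (m = 1001 - 206 = 795)
-1755*(-1/(25*(1 + 2))) + 650/m = -1755*(-1/(25*(1 + 2))) + 650/795 = -1755/(3*(-25)) + 650*(1/795) = -1755/(-75) + 130/159 = -1755*(-1/75) + 130/159 = 117/5 + 130/159 = 19253/795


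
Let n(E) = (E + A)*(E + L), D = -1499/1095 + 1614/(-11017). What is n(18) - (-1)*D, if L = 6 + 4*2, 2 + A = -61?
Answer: -17389887413/12063615 ≈ -1441.5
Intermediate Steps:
A = -63 (A = -2 - 61 = -63)
L = 14 (L = 6 + 8 = 14)
D = -18281813/12063615 (D = -1499*1/1095 + 1614*(-1/11017) = -1499/1095 - 1614/11017 = -18281813/12063615 ≈ -1.5155)
n(E) = (-63 + E)*(14 + E) (n(E) = (E - 63)*(E + 14) = (-63 + E)*(14 + E))
n(18) - (-1)*D = (-882 + 18² - 49*18) - (-1)*(-18281813)/12063615 = (-882 + 324 - 882) - 1*18281813/12063615 = -1440 - 18281813/12063615 = -17389887413/12063615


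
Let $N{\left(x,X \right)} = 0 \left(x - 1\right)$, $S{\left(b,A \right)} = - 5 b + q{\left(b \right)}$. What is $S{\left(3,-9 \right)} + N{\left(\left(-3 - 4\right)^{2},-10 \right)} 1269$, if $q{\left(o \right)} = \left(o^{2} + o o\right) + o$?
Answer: $6$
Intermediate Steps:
$q{\left(o \right)} = o + 2 o^{2}$ ($q{\left(o \right)} = \left(o^{2} + o^{2}\right) + o = 2 o^{2} + o = o + 2 o^{2}$)
$S{\left(b,A \right)} = - 5 b + b \left(1 + 2 b\right)$
$N{\left(x,X \right)} = 0$ ($N{\left(x,X \right)} = 0 \left(-1 + x\right) = 0$)
$S{\left(3,-9 \right)} + N{\left(\left(-3 - 4\right)^{2},-10 \right)} 1269 = 2 \cdot 3 \left(-2 + 3\right) + 0 \cdot 1269 = 2 \cdot 3 \cdot 1 + 0 = 6 + 0 = 6$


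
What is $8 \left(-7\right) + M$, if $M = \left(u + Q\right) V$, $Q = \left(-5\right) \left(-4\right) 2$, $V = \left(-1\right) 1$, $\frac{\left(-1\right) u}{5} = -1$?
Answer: $-101$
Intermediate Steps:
$u = 5$ ($u = \left(-5\right) \left(-1\right) = 5$)
$V = -1$
$Q = 40$ ($Q = 20 \cdot 2 = 40$)
$M = -45$ ($M = \left(5 + 40\right) \left(-1\right) = 45 \left(-1\right) = -45$)
$8 \left(-7\right) + M = 8 \left(-7\right) - 45 = -56 - 45 = -101$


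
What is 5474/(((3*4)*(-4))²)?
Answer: 2737/1152 ≈ 2.3759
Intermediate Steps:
5474/(((3*4)*(-4))²) = 5474/((12*(-4))²) = 5474/((-48)²) = 5474/2304 = 5474*(1/2304) = 2737/1152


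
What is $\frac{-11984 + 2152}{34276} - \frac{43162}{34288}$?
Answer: $- \frac{227067541}{146906936} \approx -1.5457$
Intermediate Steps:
$\frac{-11984 + 2152}{34276} - \frac{43162}{34288} = \left(-9832\right) \frac{1}{34276} - \frac{21581}{17144} = - \frac{2458}{8569} - \frac{21581}{17144} = - \frac{227067541}{146906936}$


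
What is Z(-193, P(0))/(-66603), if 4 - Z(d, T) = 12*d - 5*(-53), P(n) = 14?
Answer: -685/22201 ≈ -0.030854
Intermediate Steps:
Z(d, T) = -261 - 12*d (Z(d, T) = 4 - (12*d - 5*(-53)) = 4 - (12*d + 265) = 4 - (265 + 12*d) = 4 + (-265 - 12*d) = -261 - 12*d)
Z(-193, P(0))/(-66603) = (-261 - 12*(-193))/(-66603) = (-261 + 2316)*(-1/66603) = 2055*(-1/66603) = -685/22201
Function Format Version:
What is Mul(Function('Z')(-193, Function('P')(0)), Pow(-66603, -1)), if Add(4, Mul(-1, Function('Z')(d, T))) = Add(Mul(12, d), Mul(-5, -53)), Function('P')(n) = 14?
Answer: Rational(-685, 22201) ≈ -0.030854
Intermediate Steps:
Function('Z')(d, T) = Add(-261, Mul(-12, d)) (Function('Z')(d, T) = Add(4, Mul(-1, Add(Mul(12, d), Mul(-5, -53)))) = Add(4, Mul(-1, Add(Mul(12, d), 265))) = Add(4, Mul(-1, Add(265, Mul(12, d)))) = Add(4, Add(-265, Mul(-12, d))) = Add(-261, Mul(-12, d)))
Mul(Function('Z')(-193, Function('P')(0)), Pow(-66603, -1)) = Mul(Add(-261, Mul(-12, -193)), Pow(-66603, -1)) = Mul(Add(-261, 2316), Rational(-1, 66603)) = Mul(2055, Rational(-1, 66603)) = Rational(-685, 22201)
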